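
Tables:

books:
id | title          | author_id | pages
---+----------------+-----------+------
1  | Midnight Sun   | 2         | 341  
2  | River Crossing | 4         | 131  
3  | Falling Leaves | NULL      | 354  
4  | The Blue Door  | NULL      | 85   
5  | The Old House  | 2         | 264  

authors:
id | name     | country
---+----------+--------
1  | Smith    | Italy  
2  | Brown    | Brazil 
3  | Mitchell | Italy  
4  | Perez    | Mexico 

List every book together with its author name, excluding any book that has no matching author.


INNER JOIN keeps only books rows whose author_id matches an id in authors. Walk through each book:
  - book 1 (Midnight Sun): author_id=2 -> matches Brown
  - book 2 (River Crossing): author_id=4 -> matches Perez
  - book 3 (Falling Leaves): author_id=NULL, no match -> dropped
  - book 4 (The Blue Door): author_id=NULL, no match -> dropped
  - book 5 (The Old House): author_id=2 -> matches Brown
So 2 of 5 rows are dropped.

SQL:
SELECT a.title, b.name AS author
FROM books a
INNER JOIN authors b ON a.author_id = b.id

Result:
title          | author
---------------+-------
Midnight Sun   | Brown 
River Crossing | Perez 
The Old House  | Brown 


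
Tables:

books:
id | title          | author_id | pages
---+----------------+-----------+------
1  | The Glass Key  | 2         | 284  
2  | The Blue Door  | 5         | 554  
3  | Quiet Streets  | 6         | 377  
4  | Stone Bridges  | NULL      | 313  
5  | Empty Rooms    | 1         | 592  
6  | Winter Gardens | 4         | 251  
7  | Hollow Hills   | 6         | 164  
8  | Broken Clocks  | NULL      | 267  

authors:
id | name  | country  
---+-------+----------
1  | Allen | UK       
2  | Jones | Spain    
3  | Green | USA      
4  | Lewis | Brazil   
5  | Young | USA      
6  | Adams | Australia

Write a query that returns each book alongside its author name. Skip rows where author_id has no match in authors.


INNER JOIN keeps only books rows whose author_id matches an id in authors. Walk through each book:
  - book 1 (The Glass Key): author_id=2 -> matches Jones
  - book 2 (The Blue Door): author_id=5 -> matches Young
  - book 3 (Quiet Streets): author_id=6 -> matches Adams
  - book 4 (Stone Bridges): author_id=NULL, no match -> dropped
  - book 5 (Empty Rooms): author_id=1 -> matches Allen
  - book 6 (Winter Gardens): author_id=4 -> matches Lewis
  - book 7 (Hollow Hills): author_id=6 -> matches Adams
  - book 8 (Broken Clocks): author_id=NULL, no match -> dropped
So 2 of 8 rows are dropped.

SQL:
SELECT a.title, b.name AS author
FROM books a
INNER JOIN authors b ON a.author_id = b.id

Result:
title          | author
---------------+-------
The Glass Key  | Jones 
The Blue Door  | Young 
Quiet Streets  | Adams 
Empty Rooms    | Allen 
Winter Gardens | Lewis 
Hollow Hills   | Adams 


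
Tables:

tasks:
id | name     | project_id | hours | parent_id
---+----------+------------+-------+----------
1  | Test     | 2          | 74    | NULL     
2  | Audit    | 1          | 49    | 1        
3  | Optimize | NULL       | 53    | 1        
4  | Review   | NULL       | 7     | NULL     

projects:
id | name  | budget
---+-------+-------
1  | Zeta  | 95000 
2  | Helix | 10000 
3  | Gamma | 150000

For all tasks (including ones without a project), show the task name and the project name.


LEFT JOIN keeps every row from tasks (the left table); where project_id has no match in projects, the project columns become NULL. Walk through each task:
  - task 1 (Test): project_id=2 -> matches Helix
  - task 2 (Audit): project_id=1 -> matches Zeta
  - task 3 (Optimize): project_id=NULL, no match -> kept with NULL
  - task 4 (Review): project_id=NULL, no match -> kept with NULL
All 4 rows appear; 2 have NULL project.

SQL:
SELECT a.name, b.name AS project
FROM tasks a
LEFT JOIN projects b ON a.project_id = b.id

Result:
name     | project
---------+--------
Test     | Helix  
Audit    | Zeta   
Optimize | NULL   
Review   | NULL   


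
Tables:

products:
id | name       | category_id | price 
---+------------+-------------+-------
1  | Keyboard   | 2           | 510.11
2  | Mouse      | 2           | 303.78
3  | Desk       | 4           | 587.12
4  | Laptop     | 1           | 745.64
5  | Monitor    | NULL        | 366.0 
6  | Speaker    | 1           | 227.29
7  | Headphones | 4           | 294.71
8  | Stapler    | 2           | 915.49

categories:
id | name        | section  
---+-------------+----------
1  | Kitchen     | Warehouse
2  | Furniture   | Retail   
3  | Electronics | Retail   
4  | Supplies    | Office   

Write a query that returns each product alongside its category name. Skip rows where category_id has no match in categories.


INNER JOIN keeps only products rows whose category_id matches an id in categories. Walk through each product:
  - product 1 (Keyboard): category_id=2 -> matches Furniture
  - product 2 (Mouse): category_id=2 -> matches Furniture
  - product 3 (Desk): category_id=4 -> matches Supplies
  - product 4 (Laptop): category_id=1 -> matches Kitchen
  - product 5 (Monitor): category_id=NULL, no match -> dropped
  - product 6 (Speaker): category_id=1 -> matches Kitchen
  - product 7 (Headphones): category_id=4 -> matches Supplies
  - product 8 (Stapler): category_id=2 -> matches Furniture
So 1 of 8 rows is dropped.

SQL:
SELECT a.name, b.name AS category
FROM products a
INNER JOIN categories b ON a.category_id = b.id

Result:
name       | category 
-----------+----------
Keyboard   | Furniture
Mouse      | Furniture
Desk       | Supplies 
Laptop     | Kitchen  
Speaker    | Kitchen  
Headphones | Supplies 
Stapler    | Furniture


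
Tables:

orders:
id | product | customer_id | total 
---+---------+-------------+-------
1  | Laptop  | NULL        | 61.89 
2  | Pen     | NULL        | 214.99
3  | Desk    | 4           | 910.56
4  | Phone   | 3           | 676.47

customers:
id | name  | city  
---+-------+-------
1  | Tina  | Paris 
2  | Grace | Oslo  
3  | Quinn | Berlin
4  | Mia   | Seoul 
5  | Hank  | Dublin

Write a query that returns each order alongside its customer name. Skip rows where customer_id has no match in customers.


INNER JOIN keeps only orders rows whose customer_id matches an id in customers. Walk through each order:
  - order 1 (Laptop): customer_id=NULL, no match -> dropped
  - order 2 (Pen): customer_id=NULL, no match -> dropped
  - order 3 (Desk): customer_id=4 -> matches Mia
  - order 4 (Phone): customer_id=3 -> matches Quinn
So 2 of 4 rows are dropped.

SQL:
SELECT a.product, b.name AS customer
FROM orders a
INNER JOIN customers b ON a.customer_id = b.id

Result:
product | customer
--------+---------
Desk    | Mia     
Phone   | Quinn   


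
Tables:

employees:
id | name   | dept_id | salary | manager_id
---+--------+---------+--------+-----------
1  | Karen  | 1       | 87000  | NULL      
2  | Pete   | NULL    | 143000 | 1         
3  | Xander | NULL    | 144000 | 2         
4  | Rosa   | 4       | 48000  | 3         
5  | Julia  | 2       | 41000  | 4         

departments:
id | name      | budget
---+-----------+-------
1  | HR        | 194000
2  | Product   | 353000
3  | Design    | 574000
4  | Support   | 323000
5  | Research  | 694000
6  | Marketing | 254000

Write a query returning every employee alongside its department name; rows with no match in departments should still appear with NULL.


LEFT JOIN keeps every row from employees (the left table); where dept_id has no match in departments, the department columns become NULL. Walk through each employee:
  - employee 1 (Karen): dept_id=1 -> matches HR
  - employee 2 (Pete): dept_id=NULL, no match -> kept with NULL
  - employee 3 (Xander): dept_id=NULL, no match -> kept with NULL
  - employee 4 (Rosa): dept_id=4 -> matches Support
  - employee 5 (Julia): dept_id=2 -> matches Product
All 5 rows appear; 2 have NULL department.

SQL:
SELECT a.name, b.name AS department
FROM employees a
LEFT JOIN departments b ON a.dept_id = b.id

Result:
name   | department
-------+-----------
Karen  | HR        
Pete   | NULL      
Xander | NULL      
Rosa   | Support   
Julia  | Product   


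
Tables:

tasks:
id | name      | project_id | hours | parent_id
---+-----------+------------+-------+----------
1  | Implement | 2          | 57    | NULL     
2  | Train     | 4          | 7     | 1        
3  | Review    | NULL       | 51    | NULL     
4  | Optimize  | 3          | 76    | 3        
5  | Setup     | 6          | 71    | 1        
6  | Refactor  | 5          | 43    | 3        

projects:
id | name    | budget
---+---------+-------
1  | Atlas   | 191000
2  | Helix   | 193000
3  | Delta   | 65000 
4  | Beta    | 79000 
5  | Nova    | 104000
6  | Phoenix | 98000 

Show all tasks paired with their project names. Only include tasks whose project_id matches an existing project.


INNER JOIN keeps only tasks rows whose project_id matches an id in projects. Walk through each task:
  - task 1 (Implement): project_id=2 -> matches Helix
  - task 2 (Train): project_id=4 -> matches Beta
  - task 3 (Review): project_id=NULL, no match -> dropped
  - task 4 (Optimize): project_id=3 -> matches Delta
  - task 5 (Setup): project_id=6 -> matches Phoenix
  - task 6 (Refactor): project_id=5 -> matches Nova
So 1 of 6 rows is dropped.

SQL:
SELECT a.name, b.name AS project
FROM tasks a
INNER JOIN projects b ON a.project_id = b.id

Result:
name      | project
----------+--------
Implement | Helix  
Train     | Beta   
Optimize  | Delta  
Setup     | Phoenix
Refactor  | Nova   


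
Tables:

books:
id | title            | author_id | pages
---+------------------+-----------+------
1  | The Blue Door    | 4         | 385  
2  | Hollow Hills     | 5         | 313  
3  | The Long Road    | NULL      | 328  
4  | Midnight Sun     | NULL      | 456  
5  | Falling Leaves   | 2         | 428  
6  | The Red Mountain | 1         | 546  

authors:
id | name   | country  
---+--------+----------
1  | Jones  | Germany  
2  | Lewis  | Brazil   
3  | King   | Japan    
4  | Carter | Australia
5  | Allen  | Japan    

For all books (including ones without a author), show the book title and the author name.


LEFT JOIN keeps every row from books (the left table); where author_id has no match in authors, the author columns become NULL. Walk through each book:
  - book 1 (The Blue Door): author_id=4 -> matches Carter
  - book 2 (Hollow Hills): author_id=5 -> matches Allen
  - book 3 (The Long Road): author_id=NULL, no match -> kept with NULL
  - book 4 (Midnight Sun): author_id=NULL, no match -> kept with NULL
  - book 5 (Falling Leaves): author_id=2 -> matches Lewis
  - book 6 (The Red Mountain): author_id=1 -> matches Jones
All 6 rows appear; 2 have NULL author.

SQL:
SELECT a.title, b.name AS author
FROM books a
LEFT JOIN authors b ON a.author_id = b.id

Result:
title            | author
-----------------+-------
The Blue Door    | Carter
Hollow Hills     | Allen 
The Long Road    | NULL  
Midnight Sun     | NULL  
Falling Leaves   | Lewis 
The Red Mountain | Jones 


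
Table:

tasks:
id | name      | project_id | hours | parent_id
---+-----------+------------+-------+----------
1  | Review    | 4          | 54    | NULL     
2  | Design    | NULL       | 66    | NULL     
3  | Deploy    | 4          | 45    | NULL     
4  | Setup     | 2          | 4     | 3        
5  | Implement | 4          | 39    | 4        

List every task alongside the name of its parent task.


This is a self-join: tasks is joined to a second copy of itself, matching each row's parent_id to another row's id. Use LEFT JOIN so rows with parent_id=NULL are kept.
  - task 1 (Review): parent_id=NULL -> NULL
  - task 2 (Design): parent_id=NULL -> NULL
  - task 3 (Deploy): parent_id=NULL -> NULL
  - task 4 (Setup): parent_id=3 -> Deploy
  - task 5 (Implement): parent_id=4 -> Setup

SQL:
SELECT a.name AS item, b.name AS parent
FROM tasks a
LEFT JOIN tasks b ON a.parent_id = b.id

Result:
item      | parent
----------+-------
Review    | NULL  
Design    | NULL  
Deploy    | NULL  
Setup     | Deploy
Implement | Setup 


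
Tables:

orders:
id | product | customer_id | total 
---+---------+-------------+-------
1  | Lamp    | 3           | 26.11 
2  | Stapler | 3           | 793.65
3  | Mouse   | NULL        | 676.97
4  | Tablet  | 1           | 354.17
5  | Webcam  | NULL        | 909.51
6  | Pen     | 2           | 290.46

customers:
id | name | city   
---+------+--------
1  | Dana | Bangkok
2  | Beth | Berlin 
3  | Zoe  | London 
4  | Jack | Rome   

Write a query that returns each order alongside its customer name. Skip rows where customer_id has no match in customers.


INNER JOIN keeps only orders rows whose customer_id matches an id in customers. Walk through each order:
  - order 1 (Lamp): customer_id=3 -> matches Zoe
  - order 2 (Stapler): customer_id=3 -> matches Zoe
  - order 3 (Mouse): customer_id=NULL, no match -> dropped
  - order 4 (Tablet): customer_id=1 -> matches Dana
  - order 5 (Webcam): customer_id=NULL, no match -> dropped
  - order 6 (Pen): customer_id=2 -> matches Beth
So 2 of 6 rows are dropped.

SQL:
SELECT a.product, b.name AS customer
FROM orders a
INNER JOIN customers b ON a.customer_id = b.id

Result:
product | customer
--------+---------
Lamp    | Zoe     
Stapler | Zoe     
Tablet  | Dana    
Pen     | Beth    


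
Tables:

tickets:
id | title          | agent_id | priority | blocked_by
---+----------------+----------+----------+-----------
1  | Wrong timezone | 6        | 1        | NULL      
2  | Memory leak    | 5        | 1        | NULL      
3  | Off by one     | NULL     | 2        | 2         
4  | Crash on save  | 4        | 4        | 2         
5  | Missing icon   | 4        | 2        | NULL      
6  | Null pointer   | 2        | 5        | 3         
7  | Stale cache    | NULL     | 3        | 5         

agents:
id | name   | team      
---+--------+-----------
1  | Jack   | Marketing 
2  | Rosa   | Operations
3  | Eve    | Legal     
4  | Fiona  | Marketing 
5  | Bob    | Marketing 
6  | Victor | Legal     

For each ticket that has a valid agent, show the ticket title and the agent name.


INNER JOIN keeps only tickets rows whose agent_id matches an id in agents. Walk through each ticket:
  - ticket 1 (Wrong timezone): agent_id=6 -> matches Victor
  - ticket 2 (Memory leak): agent_id=5 -> matches Bob
  - ticket 3 (Off by one): agent_id=NULL, no match -> dropped
  - ticket 4 (Crash on save): agent_id=4 -> matches Fiona
  - ticket 5 (Missing icon): agent_id=4 -> matches Fiona
  - ticket 6 (Null pointer): agent_id=2 -> matches Rosa
  - ticket 7 (Stale cache): agent_id=NULL, no match -> dropped
So 2 of 7 rows are dropped.

SQL:
SELECT a.title, b.name AS agent
FROM tickets a
INNER JOIN agents b ON a.agent_id = b.id

Result:
title          | agent 
---------------+-------
Wrong timezone | Victor
Memory leak    | Bob   
Crash on save  | Fiona 
Missing icon   | Fiona 
Null pointer   | Rosa  


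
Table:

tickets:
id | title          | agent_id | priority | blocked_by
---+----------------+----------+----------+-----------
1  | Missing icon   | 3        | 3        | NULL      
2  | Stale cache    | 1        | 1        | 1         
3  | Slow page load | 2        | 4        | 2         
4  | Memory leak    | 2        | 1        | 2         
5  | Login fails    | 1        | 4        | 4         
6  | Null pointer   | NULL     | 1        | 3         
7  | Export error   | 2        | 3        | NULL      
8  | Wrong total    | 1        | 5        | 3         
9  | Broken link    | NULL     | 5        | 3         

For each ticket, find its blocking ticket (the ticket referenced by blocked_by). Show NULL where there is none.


This is a self-join: tickets is joined to a second copy of itself, matching each row's blocked_by to another row's id. Use LEFT JOIN so rows with blocked_by=NULL are kept.
  - ticket 1 (Missing icon): blocked_by=NULL -> NULL
  - ticket 2 (Stale cache): blocked_by=1 -> Missing icon
  - ticket 3 (Slow page load): blocked_by=2 -> Stale cache
  - ticket 4 (Memory leak): blocked_by=2 -> Stale cache
  - ticket 5 (Login fails): blocked_by=4 -> Memory leak
  - ticket 6 (Null pointer): blocked_by=3 -> Slow page load
  - ticket 7 (Export error): blocked_by=NULL -> NULL
  - ticket 8 (Wrong total): blocked_by=3 -> Slow page load
  - ticket 9 (Broken link): blocked_by=3 -> Slow page load

SQL:
SELECT a.title AS item, b.title AS blocked_by
FROM tickets a
LEFT JOIN tickets b ON a.blocked_by = b.id

Result:
item           | blocked_by    
---------------+---------------
Missing icon   | NULL          
Stale cache    | Missing icon  
Slow page load | Stale cache   
Memory leak    | Stale cache   
Login fails    | Memory leak   
Null pointer   | Slow page load
Export error   | NULL          
Wrong total    | Slow page load
Broken link    | Slow page load


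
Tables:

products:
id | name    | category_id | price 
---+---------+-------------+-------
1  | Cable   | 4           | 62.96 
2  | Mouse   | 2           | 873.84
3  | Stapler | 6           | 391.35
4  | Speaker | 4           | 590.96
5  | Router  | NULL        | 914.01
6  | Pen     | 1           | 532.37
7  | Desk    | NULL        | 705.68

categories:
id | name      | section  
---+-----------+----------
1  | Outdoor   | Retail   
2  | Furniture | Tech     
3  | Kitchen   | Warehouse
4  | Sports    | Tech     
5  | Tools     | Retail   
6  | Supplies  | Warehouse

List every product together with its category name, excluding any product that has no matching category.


INNER JOIN keeps only products rows whose category_id matches an id in categories. Walk through each product:
  - product 1 (Cable): category_id=4 -> matches Sports
  - product 2 (Mouse): category_id=2 -> matches Furniture
  - product 3 (Stapler): category_id=6 -> matches Supplies
  - product 4 (Speaker): category_id=4 -> matches Sports
  - product 5 (Router): category_id=NULL, no match -> dropped
  - product 6 (Pen): category_id=1 -> matches Outdoor
  - product 7 (Desk): category_id=NULL, no match -> dropped
So 2 of 7 rows are dropped.

SQL:
SELECT a.name, b.name AS category
FROM products a
INNER JOIN categories b ON a.category_id = b.id

Result:
name    | category 
--------+----------
Cable   | Sports   
Mouse   | Furniture
Stapler | Supplies 
Speaker | Sports   
Pen     | Outdoor  


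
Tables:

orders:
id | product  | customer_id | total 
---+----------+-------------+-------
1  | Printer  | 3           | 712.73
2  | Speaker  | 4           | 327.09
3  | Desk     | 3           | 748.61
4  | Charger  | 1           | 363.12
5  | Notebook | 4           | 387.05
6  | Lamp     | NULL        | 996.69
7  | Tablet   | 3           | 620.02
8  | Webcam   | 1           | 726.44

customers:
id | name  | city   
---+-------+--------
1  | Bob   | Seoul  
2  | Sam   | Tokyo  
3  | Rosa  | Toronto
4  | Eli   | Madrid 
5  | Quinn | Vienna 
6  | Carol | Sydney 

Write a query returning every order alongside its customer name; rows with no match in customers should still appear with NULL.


LEFT JOIN keeps every row from orders (the left table); where customer_id has no match in customers, the customer columns become NULL. Walk through each order:
  - order 1 (Printer): customer_id=3 -> matches Rosa
  - order 2 (Speaker): customer_id=4 -> matches Eli
  - order 3 (Desk): customer_id=3 -> matches Rosa
  - order 4 (Charger): customer_id=1 -> matches Bob
  - order 5 (Notebook): customer_id=4 -> matches Eli
  - order 6 (Lamp): customer_id=NULL, no match -> kept with NULL
  - order 7 (Tablet): customer_id=3 -> matches Rosa
  - order 8 (Webcam): customer_id=1 -> matches Bob
All 8 rows appear; 1 has NULL customer.

SQL:
SELECT a.product, b.name AS customer
FROM orders a
LEFT JOIN customers b ON a.customer_id = b.id

Result:
product  | customer
---------+---------
Printer  | Rosa    
Speaker  | Eli     
Desk     | Rosa    
Charger  | Bob     
Notebook | Eli     
Lamp     | NULL    
Tablet   | Rosa    
Webcam   | Bob     


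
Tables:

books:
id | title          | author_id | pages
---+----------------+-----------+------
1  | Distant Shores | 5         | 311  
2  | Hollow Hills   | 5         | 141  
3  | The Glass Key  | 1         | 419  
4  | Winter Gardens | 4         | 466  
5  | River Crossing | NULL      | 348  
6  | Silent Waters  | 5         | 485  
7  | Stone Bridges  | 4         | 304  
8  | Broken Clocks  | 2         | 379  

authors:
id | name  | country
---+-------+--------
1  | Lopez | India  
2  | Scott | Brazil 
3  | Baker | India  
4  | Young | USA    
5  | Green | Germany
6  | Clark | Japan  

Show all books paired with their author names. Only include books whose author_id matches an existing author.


INNER JOIN keeps only books rows whose author_id matches an id in authors. Walk through each book:
  - book 1 (Distant Shores): author_id=5 -> matches Green
  - book 2 (Hollow Hills): author_id=5 -> matches Green
  - book 3 (The Glass Key): author_id=1 -> matches Lopez
  - book 4 (Winter Gardens): author_id=4 -> matches Young
  - book 5 (River Crossing): author_id=NULL, no match -> dropped
  - book 6 (Silent Waters): author_id=5 -> matches Green
  - book 7 (Stone Bridges): author_id=4 -> matches Young
  - book 8 (Broken Clocks): author_id=2 -> matches Scott
So 1 of 8 rows is dropped.

SQL:
SELECT a.title, b.name AS author
FROM books a
INNER JOIN authors b ON a.author_id = b.id

Result:
title          | author
---------------+-------
Distant Shores | Green 
Hollow Hills   | Green 
The Glass Key  | Lopez 
Winter Gardens | Young 
Silent Waters  | Green 
Stone Bridges  | Young 
Broken Clocks  | Scott 


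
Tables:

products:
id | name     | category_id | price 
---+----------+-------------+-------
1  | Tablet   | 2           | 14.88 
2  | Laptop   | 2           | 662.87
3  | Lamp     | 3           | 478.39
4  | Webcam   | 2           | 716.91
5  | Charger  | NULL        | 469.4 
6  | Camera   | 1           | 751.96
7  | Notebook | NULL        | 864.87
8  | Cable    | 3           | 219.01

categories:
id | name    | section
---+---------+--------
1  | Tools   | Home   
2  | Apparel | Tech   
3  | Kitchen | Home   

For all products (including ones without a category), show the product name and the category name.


LEFT JOIN keeps every row from products (the left table); where category_id has no match in categories, the category columns become NULL. Walk through each product:
  - product 1 (Tablet): category_id=2 -> matches Apparel
  - product 2 (Laptop): category_id=2 -> matches Apparel
  - product 3 (Lamp): category_id=3 -> matches Kitchen
  - product 4 (Webcam): category_id=2 -> matches Apparel
  - product 5 (Charger): category_id=NULL, no match -> kept with NULL
  - product 6 (Camera): category_id=1 -> matches Tools
  - product 7 (Notebook): category_id=NULL, no match -> kept with NULL
  - product 8 (Cable): category_id=3 -> matches Kitchen
All 8 rows appear; 2 have NULL category.

SQL:
SELECT a.name, b.name AS category
FROM products a
LEFT JOIN categories b ON a.category_id = b.id

Result:
name     | category
---------+---------
Tablet   | Apparel 
Laptop   | Apparel 
Lamp     | Kitchen 
Webcam   | Apparel 
Charger  | NULL    
Camera   | Tools   
Notebook | NULL    
Cable    | Kitchen 


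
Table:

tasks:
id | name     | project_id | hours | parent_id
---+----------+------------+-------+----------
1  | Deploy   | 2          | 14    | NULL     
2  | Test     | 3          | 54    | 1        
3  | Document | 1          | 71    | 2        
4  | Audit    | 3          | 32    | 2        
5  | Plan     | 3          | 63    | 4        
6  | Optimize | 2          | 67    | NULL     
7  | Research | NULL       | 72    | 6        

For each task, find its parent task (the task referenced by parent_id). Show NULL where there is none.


This is a self-join: tasks is joined to a second copy of itself, matching each row's parent_id to another row's id. Use LEFT JOIN so rows with parent_id=NULL are kept.
  - task 1 (Deploy): parent_id=NULL -> NULL
  - task 2 (Test): parent_id=1 -> Deploy
  - task 3 (Document): parent_id=2 -> Test
  - task 4 (Audit): parent_id=2 -> Test
  - task 5 (Plan): parent_id=4 -> Audit
  - task 6 (Optimize): parent_id=NULL -> NULL
  - task 7 (Research): parent_id=6 -> Optimize

SQL:
SELECT a.name AS item, b.name AS parent
FROM tasks a
LEFT JOIN tasks b ON a.parent_id = b.id

Result:
item     | parent  
---------+---------
Deploy   | NULL    
Test     | Deploy  
Document | Test    
Audit    | Test    
Plan     | Audit   
Optimize | NULL    
Research | Optimize


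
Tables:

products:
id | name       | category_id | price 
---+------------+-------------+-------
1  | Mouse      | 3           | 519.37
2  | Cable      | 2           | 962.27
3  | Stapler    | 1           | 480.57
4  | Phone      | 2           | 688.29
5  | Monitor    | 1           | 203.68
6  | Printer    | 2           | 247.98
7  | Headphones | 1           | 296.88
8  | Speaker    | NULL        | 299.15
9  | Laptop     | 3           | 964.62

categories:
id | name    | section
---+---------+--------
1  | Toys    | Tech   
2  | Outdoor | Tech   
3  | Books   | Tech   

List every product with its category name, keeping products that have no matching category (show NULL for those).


LEFT JOIN keeps every row from products (the left table); where category_id has no match in categories, the category columns become NULL. Walk through each product:
  - product 1 (Mouse): category_id=3 -> matches Books
  - product 2 (Cable): category_id=2 -> matches Outdoor
  - product 3 (Stapler): category_id=1 -> matches Toys
  - product 4 (Phone): category_id=2 -> matches Outdoor
  - product 5 (Monitor): category_id=1 -> matches Toys
  - product 6 (Printer): category_id=2 -> matches Outdoor
  - product 7 (Headphones): category_id=1 -> matches Toys
  - product 8 (Speaker): category_id=NULL, no match -> kept with NULL
  - product 9 (Laptop): category_id=3 -> matches Books
All 9 rows appear; 1 has NULL category.

SQL:
SELECT a.name, b.name AS category
FROM products a
LEFT JOIN categories b ON a.category_id = b.id

Result:
name       | category
-----------+---------
Mouse      | Books   
Cable      | Outdoor 
Stapler    | Toys    
Phone      | Outdoor 
Monitor    | Toys    
Printer    | Outdoor 
Headphones | Toys    
Speaker    | NULL    
Laptop     | Books   


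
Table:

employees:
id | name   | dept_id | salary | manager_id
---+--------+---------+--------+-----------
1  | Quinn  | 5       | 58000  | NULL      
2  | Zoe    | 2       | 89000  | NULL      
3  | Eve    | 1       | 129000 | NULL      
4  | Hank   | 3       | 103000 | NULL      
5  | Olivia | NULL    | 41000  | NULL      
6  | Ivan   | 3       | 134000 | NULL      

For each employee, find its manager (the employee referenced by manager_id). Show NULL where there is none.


This is a self-join: employees is joined to a second copy of itself, matching each row's manager_id to another row's id. Use LEFT JOIN so rows with manager_id=NULL are kept.
  - employee 1 (Quinn): manager_id=NULL -> NULL
  - employee 2 (Zoe): manager_id=NULL -> NULL
  - employee 3 (Eve): manager_id=NULL -> NULL
  - employee 4 (Hank): manager_id=NULL -> NULL
  - employee 5 (Olivia): manager_id=NULL -> NULL
  - employee 6 (Ivan): manager_id=NULL -> NULL

SQL:
SELECT a.name AS item, b.name AS manager
FROM employees a
LEFT JOIN employees b ON a.manager_id = b.id

Result:
item   | manager
-------+--------
Quinn  | NULL   
Zoe    | NULL   
Eve    | NULL   
Hank   | NULL   
Olivia | NULL   
Ivan   | NULL   


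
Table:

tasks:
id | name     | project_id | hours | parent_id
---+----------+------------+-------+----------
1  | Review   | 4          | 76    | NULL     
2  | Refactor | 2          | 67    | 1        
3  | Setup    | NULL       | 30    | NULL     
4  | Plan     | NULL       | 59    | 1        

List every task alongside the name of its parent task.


This is a self-join: tasks is joined to a second copy of itself, matching each row's parent_id to another row's id. Use LEFT JOIN so rows with parent_id=NULL are kept.
  - task 1 (Review): parent_id=NULL -> NULL
  - task 2 (Refactor): parent_id=1 -> Review
  - task 3 (Setup): parent_id=NULL -> NULL
  - task 4 (Plan): parent_id=1 -> Review

SQL:
SELECT a.name AS item, b.name AS parent
FROM tasks a
LEFT JOIN tasks b ON a.parent_id = b.id

Result:
item     | parent
---------+-------
Review   | NULL  
Refactor | Review
Setup    | NULL  
Plan     | Review


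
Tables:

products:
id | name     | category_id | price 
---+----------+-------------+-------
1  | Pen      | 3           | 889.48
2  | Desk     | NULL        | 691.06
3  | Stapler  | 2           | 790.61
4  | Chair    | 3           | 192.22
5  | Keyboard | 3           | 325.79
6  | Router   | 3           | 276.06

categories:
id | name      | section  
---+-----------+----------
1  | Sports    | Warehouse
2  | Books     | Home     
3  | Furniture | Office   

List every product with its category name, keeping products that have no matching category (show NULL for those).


LEFT JOIN keeps every row from products (the left table); where category_id has no match in categories, the category columns become NULL. Walk through each product:
  - product 1 (Pen): category_id=3 -> matches Furniture
  - product 2 (Desk): category_id=NULL, no match -> kept with NULL
  - product 3 (Stapler): category_id=2 -> matches Books
  - product 4 (Chair): category_id=3 -> matches Furniture
  - product 5 (Keyboard): category_id=3 -> matches Furniture
  - product 6 (Router): category_id=3 -> matches Furniture
All 6 rows appear; 1 has NULL category.

SQL:
SELECT a.name, b.name AS category
FROM products a
LEFT JOIN categories b ON a.category_id = b.id

Result:
name     | category 
---------+----------
Pen      | Furniture
Desk     | NULL     
Stapler  | Books    
Chair    | Furniture
Keyboard | Furniture
Router   | Furniture


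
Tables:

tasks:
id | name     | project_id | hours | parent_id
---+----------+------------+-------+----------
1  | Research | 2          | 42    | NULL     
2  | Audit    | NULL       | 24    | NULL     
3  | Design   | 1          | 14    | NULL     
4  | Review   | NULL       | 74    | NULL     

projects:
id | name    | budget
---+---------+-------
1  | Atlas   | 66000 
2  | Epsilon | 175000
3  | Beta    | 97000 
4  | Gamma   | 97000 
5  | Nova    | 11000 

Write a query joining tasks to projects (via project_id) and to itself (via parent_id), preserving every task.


Two LEFT JOINs from the same base table tasks: one to projects via project_id, one to tasks itself via parent_id. Both are LEFT so every task is preserved.
Match against projects:
  - task 1 (Research): project_id=2 -> matches Epsilon
  - task 2 (Audit): project_id=NULL, no match -> kept with NULL
  - task 3 (Design): project_id=1 -> matches Atlas
  - task 4 (Review): project_id=NULL, no match -> kept with NULL
Match against tasks (self):
  - task 1 (Research): parent_id=NULL -> NULL
  - task 2 (Audit): parent_id=NULL -> NULL
  - task 3 (Design): parent_id=NULL -> NULL
  - task 4 (Review): parent_id=NULL -> NULL

SQL:
SELECT a.name, b.name AS project, c.name AS parent
FROM tasks a
LEFT JOIN projects b ON a.project_id = b.id
LEFT JOIN tasks c ON a.parent_id = c.id

Result:
name     | project | parent
---------+---------+-------
Research | Epsilon | NULL  
Audit    | NULL    | NULL  
Design   | Atlas   | NULL  
Review   | NULL    | NULL  


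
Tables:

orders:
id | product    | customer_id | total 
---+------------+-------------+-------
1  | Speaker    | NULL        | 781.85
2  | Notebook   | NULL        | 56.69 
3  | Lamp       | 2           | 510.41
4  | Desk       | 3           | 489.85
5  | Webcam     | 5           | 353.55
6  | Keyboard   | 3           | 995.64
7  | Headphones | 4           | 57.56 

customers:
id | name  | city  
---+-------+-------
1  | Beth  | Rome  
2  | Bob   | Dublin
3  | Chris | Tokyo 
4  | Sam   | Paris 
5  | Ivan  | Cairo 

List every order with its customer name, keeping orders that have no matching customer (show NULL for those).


LEFT JOIN keeps every row from orders (the left table); where customer_id has no match in customers, the customer columns become NULL. Walk through each order:
  - order 1 (Speaker): customer_id=NULL, no match -> kept with NULL
  - order 2 (Notebook): customer_id=NULL, no match -> kept with NULL
  - order 3 (Lamp): customer_id=2 -> matches Bob
  - order 4 (Desk): customer_id=3 -> matches Chris
  - order 5 (Webcam): customer_id=5 -> matches Ivan
  - order 6 (Keyboard): customer_id=3 -> matches Chris
  - order 7 (Headphones): customer_id=4 -> matches Sam
All 7 rows appear; 2 have NULL customer.

SQL:
SELECT a.product, b.name AS customer
FROM orders a
LEFT JOIN customers b ON a.customer_id = b.id

Result:
product    | customer
-----------+---------
Speaker    | NULL    
Notebook   | NULL    
Lamp       | Bob     
Desk       | Chris   
Webcam     | Ivan    
Keyboard   | Chris   
Headphones | Sam     


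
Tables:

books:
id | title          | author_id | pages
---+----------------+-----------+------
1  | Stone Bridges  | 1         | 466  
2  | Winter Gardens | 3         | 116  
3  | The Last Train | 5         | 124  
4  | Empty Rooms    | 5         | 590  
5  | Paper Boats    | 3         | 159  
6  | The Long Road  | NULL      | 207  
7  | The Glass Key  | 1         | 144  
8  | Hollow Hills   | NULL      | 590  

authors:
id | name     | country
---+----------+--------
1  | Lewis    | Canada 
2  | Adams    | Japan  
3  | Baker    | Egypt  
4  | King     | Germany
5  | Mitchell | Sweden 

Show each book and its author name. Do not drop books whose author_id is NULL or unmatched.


LEFT JOIN keeps every row from books (the left table); where author_id has no match in authors, the author columns become NULL. Walk through each book:
  - book 1 (Stone Bridges): author_id=1 -> matches Lewis
  - book 2 (Winter Gardens): author_id=3 -> matches Baker
  - book 3 (The Last Train): author_id=5 -> matches Mitchell
  - book 4 (Empty Rooms): author_id=5 -> matches Mitchell
  - book 5 (Paper Boats): author_id=3 -> matches Baker
  - book 6 (The Long Road): author_id=NULL, no match -> kept with NULL
  - book 7 (The Glass Key): author_id=1 -> matches Lewis
  - book 8 (Hollow Hills): author_id=NULL, no match -> kept with NULL
All 8 rows appear; 2 have NULL author.

SQL:
SELECT a.title, b.name AS author
FROM books a
LEFT JOIN authors b ON a.author_id = b.id

Result:
title          | author  
---------------+---------
Stone Bridges  | Lewis   
Winter Gardens | Baker   
The Last Train | Mitchell
Empty Rooms    | Mitchell
Paper Boats    | Baker   
The Long Road  | NULL    
The Glass Key  | Lewis   
Hollow Hills   | NULL    


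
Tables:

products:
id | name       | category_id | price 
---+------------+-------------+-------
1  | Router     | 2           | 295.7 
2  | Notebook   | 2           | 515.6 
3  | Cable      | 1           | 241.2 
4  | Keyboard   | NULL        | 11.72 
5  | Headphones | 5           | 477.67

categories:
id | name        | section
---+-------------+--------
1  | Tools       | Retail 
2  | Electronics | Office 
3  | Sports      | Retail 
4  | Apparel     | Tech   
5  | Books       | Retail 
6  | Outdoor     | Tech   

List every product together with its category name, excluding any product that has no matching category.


INNER JOIN keeps only products rows whose category_id matches an id in categories. Walk through each product:
  - product 1 (Router): category_id=2 -> matches Electronics
  - product 2 (Notebook): category_id=2 -> matches Electronics
  - product 3 (Cable): category_id=1 -> matches Tools
  - product 4 (Keyboard): category_id=NULL, no match -> dropped
  - product 5 (Headphones): category_id=5 -> matches Books
So 1 of 5 rows is dropped.

SQL:
SELECT a.name, b.name AS category
FROM products a
INNER JOIN categories b ON a.category_id = b.id

Result:
name       | category   
-----------+------------
Router     | Electronics
Notebook   | Electronics
Cable      | Tools      
Headphones | Books      


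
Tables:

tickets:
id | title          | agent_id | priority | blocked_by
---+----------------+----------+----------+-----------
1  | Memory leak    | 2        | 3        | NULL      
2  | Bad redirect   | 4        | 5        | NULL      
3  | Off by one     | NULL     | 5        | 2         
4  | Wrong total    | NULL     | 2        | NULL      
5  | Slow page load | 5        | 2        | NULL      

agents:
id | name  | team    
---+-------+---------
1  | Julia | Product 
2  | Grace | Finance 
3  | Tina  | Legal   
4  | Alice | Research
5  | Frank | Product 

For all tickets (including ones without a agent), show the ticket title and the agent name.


LEFT JOIN keeps every row from tickets (the left table); where agent_id has no match in agents, the agent columns become NULL. Walk through each ticket:
  - ticket 1 (Memory leak): agent_id=2 -> matches Grace
  - ticket 2 (Bad redirect): agent_id=4 -> matches Alice
  - ticket 3 (Off by one): agent_id=NULL, no match -> kept with NULL
  - ticket 4 (Wrong total): agent_id=NULL, no match -> kept with NULL
  - ticket 5 (Slow page load): agent_id=5 -> matches Frank
All 5 rows appear; 2 have NULL agent.

SQL:
SELECT a.title, b.name AS agent
FROM tickets a
LEFT JOIN agents b ON a.agent_id = b.id

Result:
title          | agent
---------------+------
Memory leak    | Grace
Bad redirect   | Alice
Off by one     | NULL 
Wrong total    | NULL 
Slow page load | Frank


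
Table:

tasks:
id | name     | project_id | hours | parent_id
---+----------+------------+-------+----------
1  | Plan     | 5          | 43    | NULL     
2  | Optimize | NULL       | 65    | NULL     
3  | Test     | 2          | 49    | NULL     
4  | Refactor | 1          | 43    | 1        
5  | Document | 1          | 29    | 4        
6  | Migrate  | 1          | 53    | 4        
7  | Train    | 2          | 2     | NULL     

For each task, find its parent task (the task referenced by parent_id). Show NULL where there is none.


This is a self-join: tasks is joined to a second copy of itself, matching each row's parent_id to another row's id. Use LEFT JOIN so rows with parent_id=NULL are kept.
  - task 1 (Plan): parent_id=NULL -> NULL
  - task 2 (Optimize): parent_id=NULL -> NULL
  - task 3 (Test): parent_id=NULL -> NULL
  - task 4 (Refactor): parent_id=1 -> Plan
  - task 5 (Document): parent_id=4 -> Refactor
  - task 6 (Migrate): parent_id=4 -> Refactor
  - task 7 (Train): parent_id=NULL -> NULL

SQL:
SELECT a.name AS item, b.name AS parent
FROM tasks a
LEFT JOIN tasks b ON a.parent_id = b.id

Result:
item     | parent  
---------+---------
Plan     | NULL    
Optimize | NULL    
Test     | NULL    
Refactor | Plan    
Document | Refactor
Migrate  | Refactor
Train    | NULL    


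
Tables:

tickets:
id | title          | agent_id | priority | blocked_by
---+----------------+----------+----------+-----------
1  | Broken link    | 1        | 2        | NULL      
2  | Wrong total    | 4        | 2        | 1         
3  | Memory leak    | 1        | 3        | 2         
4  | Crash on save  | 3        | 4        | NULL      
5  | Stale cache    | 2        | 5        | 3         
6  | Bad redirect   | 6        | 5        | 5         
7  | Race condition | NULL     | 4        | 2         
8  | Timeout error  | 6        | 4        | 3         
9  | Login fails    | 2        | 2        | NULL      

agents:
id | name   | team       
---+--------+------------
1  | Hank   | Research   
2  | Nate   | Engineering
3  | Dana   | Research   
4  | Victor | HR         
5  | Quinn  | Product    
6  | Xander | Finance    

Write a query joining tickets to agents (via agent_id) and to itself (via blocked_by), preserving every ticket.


Two LEFT JOINs from the same base table tickets: one to agents via agent_id, one to tickets itself via blocked_by. Both are LEFT so every ticket is preserved.
Match against agents:
  - ticket 1 (Broken link): agent_id=1 -> matches Hank
  - ticket 2 (Wrong total): agent_id=4 -> matches Victor
  - ticket 3 (Memory leak): agent_id=1 -> matches Hank
  - ticket 4 (Crash on save): agent_id=3 -> matches Dana
  - ticket 5 (Stale cache): agent_id=2 -> matches Nate
  - ticket 6 (Bad redirect): agent_id=6 -> matches Xander
  - ticket 7 (Race condition): agent_id=NULL, no match -> kept with NULL
  - ticket 8 (Timeout error): agent_id=6 -> matches Xander
  - ticket 9 (Login fails): agent_id=2 -> matches Nate
Match against tickets (self):
  - ticket 1 (Broken link): blocked_by=NULL -> NULL
  - ticket 2 (Wrong total): blocked_by=1 -> Broken link
  - ticket 3 (Memory leak): blocked_by=2 -> Wrong total
  - ticket 4 (Crash on save): blocked_by=NULL -> NULL
  - ticket 5 (Stale cache): blocked_by=3 -> Memory leak
  - ticket 6 (Bad redirect): blocked_by=5 -> Stale cache
  - ticket 7 (Race condition): blocked_by=2 -> Wrong total
  - ticket 8 (Timeout error): blocked_by=3 -> Memory leak
  - ticket 9 (Login fails): blocked_by=NULL -> NULL

SQL:
SELECT a.title, b.name AS agent, c.title AS blocked_by
FROM tickets a
LEFT JOIN agents b ON a.agent_id = b.id
LEFT JOIN tickets c ON a.blocked_by = c.id

Result:
title          | agent  | blocked_by 
---------------+--------+------------
Broken link    | Hank   | NULL       
Wrong total    | Victor | Broken link
Memory leak    | Hank   | Wrong total
Crash on save  | Dana   | NULL       
Stale cache    | Nate   | Memory leak
Bad redirect   | Xander | Stale cache
Race condition | NULL   | Wrong total
Timeout error  | Xander | Memory leak
Login fails    | Nate   | NULL       
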